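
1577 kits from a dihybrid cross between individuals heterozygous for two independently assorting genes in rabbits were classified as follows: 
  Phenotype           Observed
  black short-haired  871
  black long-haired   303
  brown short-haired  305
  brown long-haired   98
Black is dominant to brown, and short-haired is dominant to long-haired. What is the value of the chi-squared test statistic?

0.768

A dihybrid F₂ with independent assortment and complete dominance at both loci gives a 9:3:3:1 phenotypic ratio.
Under the 9:3:3:1 hypothesis (Σ ratio = 16, N = 1577):
  black short-haired: 1577 × 9/16 = 887.0625
  black long-haired: 1577 × 3/16 = 295.6875
  brown short-haired: 1577 × 3/16 = 295.6875
  brown long-haired: 1577 × 1/16 = 98.5625
χ² = Σ (O − E)² / E
  black short-haired: (871 − 887.0625)² / 887.0625 = 0.2909
  black long-haired: (303 − 295.6875)² / 295.6875 = 0.1808
  brown short-haired: (305 − 295.6875)² / 295.6875 = 0.2933
  brown long-haired: (98 − 98.5625)² / 98.5625 = 0.0032
χ² = 0.2909 + 0.1808 + 0.2933 + 0.0032 = 0.7682 ≈ 0.768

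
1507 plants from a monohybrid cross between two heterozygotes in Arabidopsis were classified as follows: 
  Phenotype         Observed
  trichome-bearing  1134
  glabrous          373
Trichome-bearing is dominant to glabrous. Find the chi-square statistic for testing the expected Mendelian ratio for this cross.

For a monohybrid cross between heterozygotes with complete dominance, the expected phenotypic ratio is 3:1.
The 3:1 ratio has 4 parts, so with N = 1507 the expected counts are:
  trichome-bearing: 1507 × 3/4 = 1130.25
  glabrous: 1507 × 1/4 = 376.75
χ² = Σ (O − E)² / E
  trichome-bearing: (1134 − 1130.25)² / 1130.25 = 0.0124
  glabrous: (373 − 376.75)² / 376.75 = 0.0373
χ² = 0.0124 + 0.0373 = 0.0497 ≈ 0.050

0.050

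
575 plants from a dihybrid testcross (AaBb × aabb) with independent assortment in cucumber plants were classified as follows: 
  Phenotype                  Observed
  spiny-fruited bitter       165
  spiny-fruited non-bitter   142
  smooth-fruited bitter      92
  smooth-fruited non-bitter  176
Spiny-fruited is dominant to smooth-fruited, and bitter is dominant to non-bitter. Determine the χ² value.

A dihybrid testcross with independent assortment gives a 1:1:1:1 ratio.
Under the 1:1:1:1 hypothesis (Σ ratio = 4, N = 575):
  spiny-fruited bitter: 575 × 1/4 = 143.75
  spiny-fruited non-bitter: 575 × 1/4 = 143.75
  smooth-fruited bitter: 575 × 1/4 = 143.75
  smooth-fruited non-bitter: 575 × 1/4 = 143.75
χ² = Σ (O − E)² / E
  spiny-fruited bitter: (165 − 143.75)² / 143.75 = 3.1413
  spiny-fruited non-bitter: (142 − 143.75)² / 143.75 = 0.0213
  smooth-fruited bitter: (92 − 143.75)² / 143.75 = 18.6300
  smooth-fruited non-bitter: (176 − 143.75)² / 143.75 = 7.2352
χ² = 3.1413 + 0.0213 + 18.6300 + 7.2352 = 29.0278 ≈ 29.028

29.028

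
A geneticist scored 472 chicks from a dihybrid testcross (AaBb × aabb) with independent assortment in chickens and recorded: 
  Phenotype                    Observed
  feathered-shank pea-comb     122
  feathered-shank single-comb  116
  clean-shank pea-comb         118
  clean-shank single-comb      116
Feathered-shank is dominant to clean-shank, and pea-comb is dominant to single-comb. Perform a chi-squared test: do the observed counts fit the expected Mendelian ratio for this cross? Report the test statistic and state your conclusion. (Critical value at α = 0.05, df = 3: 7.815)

A dihybrid testcross with independent assortment gives a 1:1:1:1 ratio.
Expected counts for N = 472 under a 1:1:1:1 ratio (total parts = 4):
  feathered-shank pea-comb: 472 × 1/4 = 118
  feathered-shank single-comb: 472 × 1/4 = 118
  clean-shank pea-comb: 472 × 1/4 = 118
  clean-shank single-comb: 472 × 1/4 = 118
χ² = Σ (O − E)² / E
  feathered-shank pea-comb: (122 − 118)² / 118 = 0.1356
  feathered-shank single-comb: (116 − 118)² / 118 = 0.0339
  clean-shank pea-comb: (118 − 118)² / 118 = 0.0000
  clean-shank single-comb: (116 − 118)² / 118 = 0.0339
χ² = 0.1356 + 0.0339 + 0.0000 + 0.0339 = 0.2034 ≈ 0.203
Degrees of freedom = 4 − 1 = 3; critical value at α = 0.05 is 7.815.
Since 0.203 < 7.815, we fail to reject the null hypothesis — the data are consistent with the 1:1:1:1 ratio.

0.203; consistent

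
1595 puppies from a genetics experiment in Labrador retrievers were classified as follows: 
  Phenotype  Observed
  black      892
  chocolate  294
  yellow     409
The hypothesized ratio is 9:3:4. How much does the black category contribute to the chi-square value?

Expected counts for N = 1595 under a 9:3:4 ratio (total parts = 16):
  black: 1595 × 9/16 = 897.1875
  chocolate: 1595 × 3/16 = 299.0625
  yellow: 1595 × 4/16 = 398.75
Contribution of black: (892 − 897.1875)² / 897.1875 = 0.0300

0.030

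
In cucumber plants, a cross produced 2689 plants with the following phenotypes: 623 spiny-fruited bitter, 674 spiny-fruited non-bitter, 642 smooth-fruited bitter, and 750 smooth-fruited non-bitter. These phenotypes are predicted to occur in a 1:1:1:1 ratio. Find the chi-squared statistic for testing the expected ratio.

13.966

Under the 1:1:1:1 hypothesis (Σ ratio = 4, N = 2689):
  spiny-fruited bitter: 2689 × 1/4 = 672.25
  spiny-fruited non-bitter: 2689 × 1/4 = 672.25
  smooth-fruited bitter: 2689 × 1/4 = 672.25
  smooth-fruited non-bitter: 2689 × 1/4 = 672.25
χ² = Σ (O − E)² / E
  spiny-fruited bitter: (623 − 672.25)² / 672.25 = 3.6081
  spiny-fruited non-bitter: (674 − 672.25)² / 672.25 = 0.0046
  smooth-fruited bitter: (642 − 672.25)² / 672.25 = 1.3612
  smooth-fruited non-bitter: (750 − 672.25)² / 672.25 = 8.9923
χ² = 3.6081 + 0.0046 + 1.3612 + 8.9923 = 13.9662 ≈ 13.966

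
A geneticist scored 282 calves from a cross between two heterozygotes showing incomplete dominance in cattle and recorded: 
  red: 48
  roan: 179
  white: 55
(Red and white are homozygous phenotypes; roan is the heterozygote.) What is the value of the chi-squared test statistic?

20.830

With incomplete dominance, a heterozygote × heterozygote cross gives a 1:2:1 phenotypic ratio.
Under the 1:2:1 hypothesis (Σ ratio = 4, N = 282):
  red: 282 × 1/4 = 70.5
  roan: 282 × 2/4 = 141
  white: 282 × 1/4 = 70.5
χ² = Σ (O − E)² / E
  red: (48 − 70.5)² / 70.5 = 7.1809
  roan: (179 − 141)² / 141 = 10.2411
  white: (55 − 70.5)² / 70.5 = 3.4078
χ² = 7.1809 + 10.2411 + 3.4078 = 20.8298 ≈ 20.830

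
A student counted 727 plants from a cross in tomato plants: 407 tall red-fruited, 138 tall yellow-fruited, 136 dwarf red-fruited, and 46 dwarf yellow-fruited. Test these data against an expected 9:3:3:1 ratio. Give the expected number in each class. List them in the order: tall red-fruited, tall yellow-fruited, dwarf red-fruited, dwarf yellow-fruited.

408.9375, 136.3125, 136.3125, 45.4375

Under the 9:3:3:1 hypothesis (Σ ratio = 16, N = 727):
  tall red-fruited: 727 × 9/16 = 408.9375
  tall yellow-fruited: 727 × 3/16 = 136.3125
  dwarf red-fruited: 727 × 3/16 = 136.3125
  dwarf yellow-fruited: 727 × 1/16 = 45.4375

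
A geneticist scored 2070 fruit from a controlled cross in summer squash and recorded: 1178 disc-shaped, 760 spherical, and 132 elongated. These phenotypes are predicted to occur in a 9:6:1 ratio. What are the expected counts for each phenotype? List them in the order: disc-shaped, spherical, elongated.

1164.375, 776.25, 129.375

Total ratio parts = 16. Expected numbers out of 2070:
  disc-shaped: 2070 × 9/16 = 1164.375
  spherical: 2070 × 6/16 = 776.25
  elongated: 2070 × 1/16 = 129.375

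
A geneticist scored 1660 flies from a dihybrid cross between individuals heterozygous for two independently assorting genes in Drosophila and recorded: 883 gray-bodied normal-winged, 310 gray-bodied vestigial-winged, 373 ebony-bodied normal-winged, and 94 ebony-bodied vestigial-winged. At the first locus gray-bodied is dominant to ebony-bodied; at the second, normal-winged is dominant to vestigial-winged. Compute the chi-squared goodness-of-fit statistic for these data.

A dihybrid F₂ with independent assortment and complete dominance at both loci gives a 9:3:3:1 phenotypic ratio.
Expected counts for N = 1660 under a 9:3:3:1 ratio (total parts = 16):
  gray-bodied normal-winged: 1660 × 9/16 = 933.75
  gray-bodied vestigial-winged: 1660 × 3/16 = 311.25
  ebony-bodied normal-winged: 1660 × 3/16 = 311.25
  ebony-bodied vestigial-winged: 1660 × 1/16 = 103.75
χ² = Σ (O − E)² / E
  gray-bodied normal-winged: (883 − 933.75)² / 933.75 = 2.7583
  gray-bodied vestigial-winged: (310 − 311.25)² / 311.25 = 0.0050
  ebony-bodied normal-winged: (373 − 311.25)² / 311.25 = 12.2508
  ebony-bodied vestigial-winged: (94 − 103.75)² / 103.75 = 0.9163
χ² = 2.7583 + 0.0050 + 12.2508 + 0.9163 = 15.9304 ≈ 15.930

15.930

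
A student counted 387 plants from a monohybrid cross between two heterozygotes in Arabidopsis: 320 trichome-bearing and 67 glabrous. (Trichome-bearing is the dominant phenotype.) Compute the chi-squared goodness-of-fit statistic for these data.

For a monohybrid cross between heterozygotes with complete dominance, the expected phenotypic ratio is 3:1.
Total ratio parts = 4. Expected numbers out of 387:
  trichome-bearing: 387 × 3/4 = 290.25
  glabrous: 387 × 1/4 = 96.75
χ² = Σ (O − E)² / E
  trichome-bearing: (320 − 290.25)² / 290.25 = 3.0493
  glabrous: (67 − 96.75)² / 96.75 = 9.1479
χ² = 3.0493 + 9.1479 = 12.1972 ≈ 12.197

12.197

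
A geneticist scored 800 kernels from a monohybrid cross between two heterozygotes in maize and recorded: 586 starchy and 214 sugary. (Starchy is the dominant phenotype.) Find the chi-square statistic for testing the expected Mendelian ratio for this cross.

1.307

For a monohybrid cross between heterozygotes with complete dominance, the expected phenotypic ratio is 3:1.
Expected counts for N = 800 under a 3:1 ratio (total parts = 4):
  starchy: 800 × 3/4 = 600
  sugary: 800 × 1/4 = 200
χ² = Σ (O − E)² / E
  starchy: (586 − 600)² / 600 = 0.3267
  sugary: (214 − 200)² / 200 = 0.9800
χ² = 0.3267 + 0.9800 = 1.3067 ≈ 1.307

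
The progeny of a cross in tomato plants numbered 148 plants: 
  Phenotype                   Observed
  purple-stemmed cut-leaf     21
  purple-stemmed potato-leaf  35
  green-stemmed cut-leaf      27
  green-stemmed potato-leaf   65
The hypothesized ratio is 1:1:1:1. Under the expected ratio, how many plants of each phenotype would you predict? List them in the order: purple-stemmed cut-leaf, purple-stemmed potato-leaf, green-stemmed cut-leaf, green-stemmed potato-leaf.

37, 37, 37, 37

Total ratio parts = 4. Expected numbers out of 148:
  purple-stemmed cut-leaf: 148 × 1/4 = 37
  purple-stemmed potato-leaf: 148 × 1/4 = 37
  green-stemmed cut-leaf: 148 × 1/4 = 37
  green-stemmed potato-leaf: 148 × 1/4 = 37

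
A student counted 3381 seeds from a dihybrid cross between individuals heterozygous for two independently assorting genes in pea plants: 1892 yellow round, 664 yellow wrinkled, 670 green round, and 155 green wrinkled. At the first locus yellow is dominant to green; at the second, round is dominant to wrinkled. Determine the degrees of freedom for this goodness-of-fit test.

3

A dihybrid F₂ with independent assortment and complete dominance at both loci gives a 9:3:3:1 phenotypic ratio.
A goodness-of-fit test with 4 phenotype classes has df = 4 − 1 = 3.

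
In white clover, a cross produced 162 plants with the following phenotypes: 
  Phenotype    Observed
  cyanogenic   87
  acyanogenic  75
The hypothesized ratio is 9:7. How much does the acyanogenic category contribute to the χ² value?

Total ratio parts = 16. Expected numbers out of 162:
  cyanogenic: 162 × 9/16 = 91.125
  acyanogenic: 162 × 7/16 = 70.875
Contribution of acyanogenic: (75 − 70.875)² / 70.875 = 0.2401

0.240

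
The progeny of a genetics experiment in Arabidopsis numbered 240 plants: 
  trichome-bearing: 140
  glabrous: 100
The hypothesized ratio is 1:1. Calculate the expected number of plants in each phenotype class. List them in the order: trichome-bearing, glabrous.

120, 120

Under the 1:1 hypothesis (Σ ratio = 2, N = 240):
  trichome-bearing: 240 × 1/2 = 120
  glabrous: 240 × 1/2 = 120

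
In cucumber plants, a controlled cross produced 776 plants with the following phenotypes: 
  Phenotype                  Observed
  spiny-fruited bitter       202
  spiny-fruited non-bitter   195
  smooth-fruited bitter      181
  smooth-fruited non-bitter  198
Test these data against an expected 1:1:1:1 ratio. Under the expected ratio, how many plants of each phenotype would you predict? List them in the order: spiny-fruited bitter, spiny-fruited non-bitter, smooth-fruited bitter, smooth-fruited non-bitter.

194, 194, 194, 194

Total ratio parts = 4. Expected numbers out of 776:
  spiny-fruited bitter: 776 × 1/4 = 194
  spiny-fruited non-bitter: 776 × 1/4 = 194
  smooth-fruited bitter: 776 × 1/4 = 194
  smooth-fruited non-bitter: 776 × 1/4 = 194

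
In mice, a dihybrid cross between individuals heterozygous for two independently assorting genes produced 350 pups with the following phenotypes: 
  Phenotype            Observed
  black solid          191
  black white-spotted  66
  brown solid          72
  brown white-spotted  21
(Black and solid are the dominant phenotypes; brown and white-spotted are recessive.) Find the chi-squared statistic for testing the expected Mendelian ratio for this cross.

A dihybrid F₂ with independent assortment and complete dominance at both loci gives a 9:3:3:1 phenotypic ratio.
The 9:3:3:1 ratio has 16 parts, so with N = 350 the expected counts are:
  black solid: 350 × 9/16 = 196.875
  black white-spotted: 350 × 3/16 = 65.625
  brown solid: 350 × 3/16 = 65.625
  brown white-spotted: 350 × 1/16 = 21.875
χ² = Σ (O − E)² / E
  black solid: (191 − 196.875)² / 196.875 = 0.1753
  black white-spotted: (66 − 65.625)² / 65.625 = 0.0021
  brown solid: (72 − 65.625)² / 65.625 = 0.6193
  brown white-spotted: (21 − 21.875)² / 21.875 = 0.0350
χ² = 0.1753 + 0.0021 + 0.6193 + 0.0350 = 0.8317 ≈ 0.832

0.832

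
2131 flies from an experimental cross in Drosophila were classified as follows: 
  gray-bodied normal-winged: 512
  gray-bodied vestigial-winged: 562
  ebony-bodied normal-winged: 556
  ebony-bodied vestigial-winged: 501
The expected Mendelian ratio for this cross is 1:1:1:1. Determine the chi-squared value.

Total ratio parts = 4. Expected numbers out of 2131:
  gray-bodied normal-winged: 2131 × 1/4 = 532.75
  gray-bodied vestigial-winged: 2131 × 1/4 = 532.75
  ebony-bodied normal-winged: 2131 × 1/4 = 532.75
  ebony-bodied vestigial-winged: 2131 × 1/4 = 532.75
χ² = Σ (O − E)² / E
  gray-bodied normal-winged: (512 − 532.75)² / 532.75 = 0.8082
  gray-bodied vestigial-winged: (562 − 532.75)² / 532.75 = 1.6059
  ebony-bodied normal-winged: (556 − 532.75)² / 532.75 = 1.0147
  ebony-bodied vestigial-winged: (501 − 532.75)² / 532.75 = 1.8922
χ² = 0.8082 + 1.6059 + 1.0147 + 1.8922 = 5.321

5.321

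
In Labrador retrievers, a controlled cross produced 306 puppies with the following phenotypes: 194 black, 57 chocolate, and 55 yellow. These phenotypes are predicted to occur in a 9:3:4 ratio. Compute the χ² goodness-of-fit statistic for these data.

Expected counts for N = 306 under a 9:3:4 ratio (total parts = 16):
  black: 306 × 9/16 = 172.125
  chocolate: 306 × 3/16 = 57.375
  yellow: 306 × 4/16 = 76.5
χ² = Σ (O − E)² / E
  black: (194 − 172.125)² / 172.125 = 2.7800
  chocolate: (57 − 57.375)² / 57.375 = 0.0025
  yellow: (55 − 76.5)² / 76.5 = 6.0425
χ² = 2.7800 + 0.0025 + 6.0425 = 8.825

8.825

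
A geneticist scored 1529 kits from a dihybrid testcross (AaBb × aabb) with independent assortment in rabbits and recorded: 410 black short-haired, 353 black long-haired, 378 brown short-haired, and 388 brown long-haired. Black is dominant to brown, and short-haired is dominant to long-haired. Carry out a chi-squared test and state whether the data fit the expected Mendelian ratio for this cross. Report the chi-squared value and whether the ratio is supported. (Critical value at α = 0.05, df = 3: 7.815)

4.387; consistent

A dihybrid testcross with independent assortment gives a 1:1:1:1 ratio.
Total ratio parts = 4. Expected numbers out of 1529:
  black short-haired: 1529 × 1/4 = 382.25
  black long-haired: 1529 × 1/4 = 382.25
  brown short-haired: 1529 × 1/4 = 382.25
  brown long-haired: 1529 × 1/4 = 382.25
χ² = Σ (O − E)² / E
  black short-haired: (410 − 382.25)² / 382.25 = 2.0146
  black long-haired: (353 − 382.25)² / 382.25 = 2.2382
  brown short-haired: (378 − 382.25)² / 382.25 = 0.0473
  brown long-haired: (388 − 382.25)² / 382.25 = 0.0865
χ² = 2.0146 + 2.2382 + 0.0473 + 0.0865 = 4.3866 ≈ 4.387
Degrees of freedom = 4 − 1 = 3; critical value at α = 0.05 is 7.815.
Since 4.387 < 7.815, we fail to reject the null hypothesis — the data are consistent with the 1:1:1:1 ratio.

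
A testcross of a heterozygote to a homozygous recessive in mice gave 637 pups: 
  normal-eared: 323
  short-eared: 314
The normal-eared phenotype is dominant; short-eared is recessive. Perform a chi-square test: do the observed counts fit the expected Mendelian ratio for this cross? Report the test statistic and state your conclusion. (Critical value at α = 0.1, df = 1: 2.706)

A testcross of a heterozygote (Aa × aa) gives a 1:1 phenotypic ratio.
The 1:1 ratio has 2 parts, so with N = 637 the expected counts are:
  normal-eared: 637 × 1/2 = 318.5
  short-eared: 637 × 1/2 = 318.5
χ² = Σ (O − E)² / E
  normal-eared: (323 − 318.5)² / 318.5 = 0.0636
  short-eared: (314 − 318.5)² / 318.5 = 0.0636
χ² = 0.0636 + 0.0636 = 0.1272 ≈ 0.127
Degrees of freedom = 2 − 1 = 1; critical value at α = 0.1 is 2.706.
Since 0.127 < 2.706, we fail to reject the null hypothesis — the data are consistent with the 1:1 ratio.

0.127; consistent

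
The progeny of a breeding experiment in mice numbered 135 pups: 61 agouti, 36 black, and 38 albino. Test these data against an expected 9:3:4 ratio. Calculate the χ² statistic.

7.986

Total ratio parts = 16. Expected numbers out of 135:
  agouti: 135 × 9/16 = 75.9375
  black: 135 × 3/16 = 25.3125
  albino: 135 × 4/16 = 33.75
χ² = Σ (O − E)² / E
  agouti: (61 − 75.9375)² / 75.9375 = 2.9383
  black: (36 − 25.3125)² / 25.3125 = 4.5125
  albino: (38 − 33.75)² / 33.75 = 0.5352
χ² = 2.9383 + 4.5125 + 0.5352 = 7.986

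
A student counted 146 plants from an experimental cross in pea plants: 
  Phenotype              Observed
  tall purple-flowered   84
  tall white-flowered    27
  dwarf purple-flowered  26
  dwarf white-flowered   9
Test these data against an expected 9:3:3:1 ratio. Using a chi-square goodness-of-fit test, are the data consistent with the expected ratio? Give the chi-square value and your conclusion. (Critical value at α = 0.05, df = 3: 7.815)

The 9:3:3:1 ratio has 16 parts, so with N = 146 the expected counts are:
  tall purple-flowered: 146 × 9/16 = 82.125
  tall white-flowered: 146 × 3/16 = 27.375
  dwarf purple-flowered: 146 × 3/16 = 27.375
  dwarf white-flowered: 146 × 1/16 = 9.125
χ² = Σ (O − E)² / E
  tall purple-flowered: (84 − 82.125)² / 82.125 = 0.0428
  tall white-flowered: (27 − 27.375)² / 27.375 = 0.0051
  dwarf purple-flowered: (26 − 27.375)² / 27.375 = 0.0691
  dwarf white-flowered: (9 − 9.125)² / 9.125 = 0.0017
χ² = 0.0428 + 0.0051 + 0.0691 + 0.0017 = 0.1187 ≈ 0.119
Degrees of freedom = 4 − 1 = 3; critical value at α = 0.05 is 7.815.
Since 0.119 < 7.815, we fail to reject the null hypothesis — the data are consistent with the 9:3:3:1 ratio.

0.119; consistent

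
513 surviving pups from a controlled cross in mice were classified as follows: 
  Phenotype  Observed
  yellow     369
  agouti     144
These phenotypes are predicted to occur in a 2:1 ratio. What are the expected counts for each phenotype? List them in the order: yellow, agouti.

Under the 2:1 hypothesis (Σ ratio = 3, N = 513):
  yellow: 513 × 2/3 = 342
  agouti: 513 × 1/3 = 171

342, 171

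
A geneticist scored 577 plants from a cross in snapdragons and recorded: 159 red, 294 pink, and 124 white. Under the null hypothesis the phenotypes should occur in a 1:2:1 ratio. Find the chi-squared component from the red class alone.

1.508

The 1:2:1 ratio has 4 parts, so with N = 577 the expected counts are:
  red: 577 × 1/4 = 144.25
  pink: 577 × 2/4 = 288.5
  white: 577 × 1/4 = 144.25
Contribution of red: (159 − 144.25)² / 144.25 = 1.5082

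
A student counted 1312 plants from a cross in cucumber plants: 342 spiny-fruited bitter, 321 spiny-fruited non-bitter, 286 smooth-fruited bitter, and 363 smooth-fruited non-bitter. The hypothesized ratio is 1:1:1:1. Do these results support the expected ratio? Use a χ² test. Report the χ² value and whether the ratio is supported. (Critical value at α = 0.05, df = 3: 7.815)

9.860; not consistent

Under the 1:1:1:1 hypothesis (Σ ratio = 4, N = 1312):
  spiny-fruited bitter: 1312 × 1/4 = 328
  spiny-fruited non-bitter: 1312 × 1/4 = 328
  smooth-fruited bitter: 1312 × 1/4 = 328
  smooth-fruited non-bitter: 1312 × 1/4 = 328
χ² = Σ (O − E)² / E
  spiny-fruited bitter: (342 − 328)² / 328 = 0.5976
  spiny-fruited non-bitter: (321 − 328)² / 328 = 0.1494
  smooth-fruited bitter: (286 − 328)² / 328 = 5.3780
  smooth-fruited non-bitter: (363 − 328)² / 328 = 3.7348
χ² = 0.5976 + 0.1494 + 5.3780 + 3.7348 = 9.8598 ≈ 9.860
Degrees of freedom = 4 − 1 = 3; critical value at α = 0.05 is 7.815.
Since 9.860 > 7.815, we reject the null hypothesis — the data do not fit the 1:1:1:1 ratio.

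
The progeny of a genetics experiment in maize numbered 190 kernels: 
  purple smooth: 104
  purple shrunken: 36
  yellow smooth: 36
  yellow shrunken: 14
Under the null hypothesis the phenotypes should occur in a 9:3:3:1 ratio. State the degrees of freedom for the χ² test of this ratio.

3

A goodness-of-fit test with 4 phenotype classes has df = 4 − 1 = 3.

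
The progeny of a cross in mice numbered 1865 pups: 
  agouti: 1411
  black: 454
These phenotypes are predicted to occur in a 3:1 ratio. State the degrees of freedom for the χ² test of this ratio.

1

A goodness-of-fit test with 2 phenotype classes has df = 2 − 1 = 1.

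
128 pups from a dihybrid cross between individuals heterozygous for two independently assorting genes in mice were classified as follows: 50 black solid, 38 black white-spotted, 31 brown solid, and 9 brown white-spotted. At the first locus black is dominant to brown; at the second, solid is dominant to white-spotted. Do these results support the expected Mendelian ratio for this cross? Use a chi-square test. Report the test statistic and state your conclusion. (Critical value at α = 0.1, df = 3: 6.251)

A dihybrid F₂ with independent assortment and complete dominance at both loci gives a 9:3:3:1 phenotypic ratio.
The 9:3:3:1 ratio has 16 parts, so with N = 128 the expected counts are:
  black solid: 128 × 9/16 = 72
  black white-spotted: 128 × 3/16 = 24
  brown solid: 128 × 3/16 = 24
  brown white-spotted: 128 × 1/16 = 8
χ² = Σ (O − E)² / E
  black solid: (50 − 72)² / 72 = 6.7222
  black white-spotted: (38 − 24)² / 24 = 8.1667
  brown solid: (31 − 24)² / 24 = 2.0417
  brown white-spotted: (9 − 8)² / 8 = 0.1250
χ² = 6.7222 + 8.1667 + 2.0417 + 0.1250 = 17.0556 ≈ 17.056
Degrees of freedom = 4 − 1 = 3; critical value at α = 0.1 is 6.251.
Since 17.056 > 6.251, we reject the null hypothesis — the data do not fit the 9:3:3:1 ratio.

17.056; not consistent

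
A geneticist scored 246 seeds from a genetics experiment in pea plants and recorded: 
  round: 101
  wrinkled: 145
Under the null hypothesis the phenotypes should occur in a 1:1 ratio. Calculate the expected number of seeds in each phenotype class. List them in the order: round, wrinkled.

The 1:1 ratio has 2 parts, so with N = 246 the expected counts are:
  round: 246 × 1/2 = 123
  wrinkled: 246 × 1/2 = 123

123, 123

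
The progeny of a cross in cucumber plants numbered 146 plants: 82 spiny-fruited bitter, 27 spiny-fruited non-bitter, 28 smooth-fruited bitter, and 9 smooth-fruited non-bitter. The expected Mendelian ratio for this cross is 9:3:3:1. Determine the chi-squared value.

Total ratio parts = 16. Expected numbers out of 146:
  spiny-fruited bitter: 146 × 9/16 = 82.125
  spiny-fruited non-bitter: 146 × 3/16 = 27.375
  smooth-fruited bitter: 146 × 3/16 = 27.375
  smooth-fruited non-bitter: 146 × 1/16 = 9.125
χ² = Σ (O − E)² / E
  spiny-fruited bitter: (82 − 82.125)² / 82.125 = 0.0002
  spiny-fruited non-bitter: (27 − 27.375)² / 27.375 = 0.0051
  smooth-fruited bitter: (28 − 27.375)² / 27.375 = 0.0143
  smooth-fruited non-bitter: (9 − 9.125)² / 9.125 = 0.0017
χ² = 0.0002 + 0.0051 + 0.0143 + 0.0017 = 0.0213 ≈ 0.021

0.021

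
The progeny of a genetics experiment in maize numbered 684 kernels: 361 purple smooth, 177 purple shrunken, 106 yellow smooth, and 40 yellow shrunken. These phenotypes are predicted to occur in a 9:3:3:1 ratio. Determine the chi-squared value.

Expected counts for N = 684 under a 9:3:3:1 ratio (total parts = 16):
  purple smooth: 684 × 9/16 = 384.75
  purple shrunken: 684 × 3/16 = 128.25
  yellow smooth: 684 × 3/16 = 128.25
  yellow shrunken: 684 × 1/16 = 42.75
χ² = Σ (O − E)² / E
  purple smooth: (361 − 384.75)² / 384.75 = 1.4660
  purple shrunken: (177 − 128.25)² / 128.25 = 18.5307
  yellow smooth: (106 − 128.25)² / 128.25 = 3.8601
  yellow shrunken: (40 − 42.75)² / 42.75 = 0.1769
χ² = 1.4660 + 18.5307 + 3.8601 + 0.1769 = 24.0337 ≈ 24.034

24.034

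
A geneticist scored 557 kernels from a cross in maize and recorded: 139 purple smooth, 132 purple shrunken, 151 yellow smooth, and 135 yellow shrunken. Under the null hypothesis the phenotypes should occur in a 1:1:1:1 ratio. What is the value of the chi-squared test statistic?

The 1:1:1:1 ratio has 4 parts, so with N = 557 the expected counts are:
  purple smooth: 557 × 1/4 = 139.25
  purple shrunken: 557 × 1/4 = 139.25
  yellow smooth: 557 × 1/4 = 139.25
  yellow shrunken: 557 × 1/4 = 139.25
χ² = Σ (O − E)² / E
  purple smooth: (139 − 139.25)² / 139.25 = 0.0004
  purple shrunken: (132 − 139.25)² / 139.25 = 0.3775
  yellow smooth: (151 − 139.25)² / 139.25 = 0.9915
  yellow shrunken: (135 − 139.25)² / 139.25 = 0.1297
χ² = 0.0004 + 0.3775 + 0.9915 + 0.1297 = 1.4991 ≈ 1.499

1.499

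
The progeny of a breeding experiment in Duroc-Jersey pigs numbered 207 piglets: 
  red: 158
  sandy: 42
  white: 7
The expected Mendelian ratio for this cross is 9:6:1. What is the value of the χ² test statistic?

The 9:6:1 ratio has 16 parts, so with N = 207 the expected counts are:
  red: 207 × 9/16 = 116.4375
  sandy: 207 × 6/16 = 77.625
  white: 207 × 1/16 = 12.9375
χ² = Σ (O − E)² / E
  red: (158 − 116.4375)² / 116.4375 = 14.8358
  sandy: (42 − 77.625)² / 77.625 = 16.3496
  white: (7 − 12.9375)² / 12.9375 = 2.7249
χ² = 14.8358 + 16.3496 + 2.7249 = 33.9103 ≈ 33.910

33.910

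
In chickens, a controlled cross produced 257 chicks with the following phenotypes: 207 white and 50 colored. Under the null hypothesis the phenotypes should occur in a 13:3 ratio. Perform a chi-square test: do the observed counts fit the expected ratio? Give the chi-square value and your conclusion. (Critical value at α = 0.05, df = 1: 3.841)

0.084; consistent

Total ratio parts = 16. Expected numbers out of 257:
  white: 257 × 13/16 = 208.8125
  colored: 257 × 3/16 = 48.1875
χ² = Σ (O − E)² / E
  white: (207 − 208.8125)² / 208.8125 = 0.0157
  colored: (50 − 48.1875)² / 48.1875 = 0.0682
χ² = 0.0157 + 0.0682 = 0.0839 ≈ 0.084
Degrees of freedom = 2 − 1 = 1; critical value at α = 0.05 is 3.841.
Since 0.084 < 3.841, we fail to reject the null hypothesis — the data are consistent with the 13:3 ratio.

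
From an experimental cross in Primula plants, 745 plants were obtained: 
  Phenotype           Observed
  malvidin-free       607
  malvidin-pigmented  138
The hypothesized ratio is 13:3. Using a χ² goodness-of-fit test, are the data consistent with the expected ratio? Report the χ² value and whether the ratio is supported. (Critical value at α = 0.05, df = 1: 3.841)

0.025; consistent

The 13:3 ratio has 16 parts, so with N = 745 the expected counts are:
  malvidin-free: 745 × 13/16 = 605.3125
  malvidin-pigmented: 745 × 3/16 = 139.6875
χ² = Σ (O − E)² / E
  malvidin-free: (607 − 605.3125)² / 605.3125 = 0.0047
  malvidin-pigmented: (138 − 139.6875)² / 139.6875 = 0.0204
χ² = 0.0047 + 0.0204 = 0.0251 ≈ 0.025
Degrees of freedom = 2 − 1 = 1; critical value at α = 0.05 is 3.841.
Since 0.025 < 3.841, we fail to reject the null hypothesis — the data are consistent with the 13:3 ratio.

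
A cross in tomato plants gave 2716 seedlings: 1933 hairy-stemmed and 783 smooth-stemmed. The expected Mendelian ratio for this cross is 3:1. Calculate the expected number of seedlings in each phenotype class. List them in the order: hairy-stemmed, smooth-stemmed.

Total ratio parts = 4. Expected numbers out of 2716:
  hairy-stemmed: 2716 × 3/4 = 2037
  smooth-stemmed: 2716 × 1/4 = 679

2037, 679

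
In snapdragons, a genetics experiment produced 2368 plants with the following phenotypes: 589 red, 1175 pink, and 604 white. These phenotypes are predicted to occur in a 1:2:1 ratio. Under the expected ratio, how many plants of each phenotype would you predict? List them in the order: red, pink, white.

Total ratio parts = 4. Expected numbers out of 2368:
  red: 2368 × 1/4 = 592
  pink: 2368 × 2/4 = 1184
  white: 2368 × 1/4 = 592

592, 1184, 592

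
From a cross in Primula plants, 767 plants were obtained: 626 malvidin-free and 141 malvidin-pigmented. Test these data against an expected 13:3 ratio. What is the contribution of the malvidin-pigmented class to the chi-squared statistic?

Total ratio parts = 16. Expected numbers out of 767:
  malvidin-free: 767 × 13/16 = 623.1875
  malvidin-pigmented: 767 × 3/16 = 143.8125
Contribution of malvidin-pigmented: (141 − 143.8125)² / 143.8125 = 0.0550

0.055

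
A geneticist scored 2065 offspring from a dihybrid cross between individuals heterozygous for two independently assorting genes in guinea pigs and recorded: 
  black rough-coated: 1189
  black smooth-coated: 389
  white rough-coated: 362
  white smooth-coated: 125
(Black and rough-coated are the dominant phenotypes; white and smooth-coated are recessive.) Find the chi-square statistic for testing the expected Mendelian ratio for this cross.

A dihybrid F₂ with independent assortment and complete dominance at both loci gives a 9:3:3:1 phenotypic ratio.
Expected counts for N = 2065 under a 9:3:3:1 ratio (total parts = 16):
  black rough-coated: 2065 × 9/16 = 1161.5625
  black smooth-coated: 2065 × 3/16 = 387.1875
  white rough-coated: 2065 × 3/16 = 387.1875
  white smooth-coated: 2065 × 1/16 = 129.0625
χ² = Σ (O − E)² / E
  black rough-coated: (1189 − 1161.5625)² / 1161.5625 = 0.6481
  black smooth-coated: (389 − 387.1875)² / 387.1875 = 0.0085
  white rough-coated: (362 − 387.1875)² / 387.1875 = 1.6385
  white smooth-coated: (125 − 129.0625)² / 129.0625 = 0.1279
χ² = 0.6481 + 0.0085 + 1.6385 + 0.1279 = 2.423

2.423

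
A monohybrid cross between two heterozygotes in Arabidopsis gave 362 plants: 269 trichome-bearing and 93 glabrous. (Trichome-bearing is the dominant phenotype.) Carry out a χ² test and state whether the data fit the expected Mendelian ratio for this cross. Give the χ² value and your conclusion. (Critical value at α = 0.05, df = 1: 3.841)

For a monohybrid cross between heterozygotes with complete dominance, the expected phenotypic ratio is 3:1.
Expected counts for N = 362 under a 3:1 ratio (total parts = 4):
  trichome-bearing: 362 × 3/4 = 271.5
  glabrous: 362 × 1/4 = 90.5
χ² = Σ (O − E)² / E
  trichome-bearing: (269 − 271.5)² / 271.5 = 0.0230
  glabrous: (93 − 90.5)² / 90.5 = 0.0691
χ² = 0.0230 + 0.0691 = 0.0921 ≈ 0.092
Degrees of freedom = 2 − 1 = 1; critical value at α = 0.05 is 3.841.
Since 0.092 < 3.841, we fail to reject the null hypothesis — the data are consistent with the 3:1 ratio.

0.092; consistent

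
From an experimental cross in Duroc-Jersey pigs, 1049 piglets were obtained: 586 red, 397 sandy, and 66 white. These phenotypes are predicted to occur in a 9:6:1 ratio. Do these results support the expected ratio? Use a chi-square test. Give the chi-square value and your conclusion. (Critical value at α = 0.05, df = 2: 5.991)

Under the 9:6:1 hypothesis (Σ ratio = 16, N = 1049):
  red: 1049 × 9/16 = 590.0625
  sandy: 1049 × 6/16 = 393.375
  white: 1049 × 1/16 = 65.5625
χ² = Σ (O − E)² / E
  red: (586 − 590.0625)² / 590.0625 = 0.0280
  sandy: (397 − 393.375)² / 393.375 = 0.0334
  white: (66 − 65.5625)² / 65.5625 = 0.0029
χ² = 0.0280 + 0.0334 + 0.0029 = 0.0643 ≈ 0.064
Degrees of freedom = 3 − 1 = 2; critical value at α = 0.05 is 5.991.
Since 0.064 < 5.991, we fail to reject the null hypothesis — the data are consistent with the 9:6:1 ratio.

0.064; consistent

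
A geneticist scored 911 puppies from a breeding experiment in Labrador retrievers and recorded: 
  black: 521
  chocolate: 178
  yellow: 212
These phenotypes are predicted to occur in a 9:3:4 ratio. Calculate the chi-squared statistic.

1.535

The 9:3:4 ratio has 16 parts, so with N = 911 the expected counts are:
  black: 911 × 9/16 = 512.4375
  chocolate: 911 × 3/16 = 170.8125
  yellow: 911 × 4/16 = 227.75
χ² = Σ (O − E)² / E
  black: (521 − 512.4375)² / 512.4375 = 0.1431
  chocolate: (178 − 170.8125)² / 170.8125 = 0.3024
  yellow: (212 − 227.75)² / 227.75 = 1.0892
χ² = 0.1431 + 0.3024 + 1.0892 = 1.5347 ≈ 1.535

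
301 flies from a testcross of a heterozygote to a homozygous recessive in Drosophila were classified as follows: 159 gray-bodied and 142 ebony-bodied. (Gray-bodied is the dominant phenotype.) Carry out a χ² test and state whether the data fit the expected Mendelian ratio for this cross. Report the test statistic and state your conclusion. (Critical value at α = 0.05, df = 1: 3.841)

A testcross of a heterozygote (Aa × aa) gives a 1:1 phenotypic ratio.
Total ratio parts = 2. Expected numbers out of 301:
  gray-bodied: 301 × 1/2 = 150.5
  ebony-bodied: 301 × 1/2 = 150.5
χ² = Σ (O − E)² / E
  gray-bodied: (159 − 150.5)² / 150.5 = 0.4801
  ebony-bodied: (142 − 150.5)² / 150.5 = 0.4801
χ² = 0.4801 + 0.4801 = 0.9602 ≈ 0.960
Degrees of freedom = 2 − 1 = 1; critical value at α = 0.05 is 3.841.
Since 0.960 < 3.841, we fail to reject the null hypothesis — the data are consistent with the 1:1 ratio.

0.960; consistent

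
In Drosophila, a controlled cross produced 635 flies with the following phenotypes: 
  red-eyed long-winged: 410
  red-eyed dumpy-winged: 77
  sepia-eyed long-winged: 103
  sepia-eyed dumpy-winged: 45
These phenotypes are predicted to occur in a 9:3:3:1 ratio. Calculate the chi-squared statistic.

Under the 9:3:3:1 hypothesis (Σ ratio = 16, N = 635):
  red-eyed long-winged: 635 × 9/16 = 357.1875
  red-eyed dumpy-winged: 635 × 3/16 = 119.0625
  sepia-eyed long-winged: 635 × 3/16 = 119.0625
  sepia-eyed dumpy-winged: 635 × 1/16 = 39.6875
χ² = Σ (O − E)² / E
  red-eyed long-winged: (410 − 357.1875)² / 357.1875 = 7.8087
  red-eyed dumpy-winged: (77 − 119.0625)² / 119.0625 = 14.8599
  sepia-eyed long-winged: (103 − 119.0625)² / 119.0625 = 2.1670
  sepia-eyed dumpy-winged: (45 − 39.6875)² / 39.6875 = 0.7111
χ² = 7.8087 + 14.8599 + 2.1670 + 0.7111 = 25.5467 ≈ 25.547

25.547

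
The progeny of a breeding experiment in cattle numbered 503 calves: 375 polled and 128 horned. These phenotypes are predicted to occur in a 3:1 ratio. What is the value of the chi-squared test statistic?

Total ratio parts = 4. Expected numbers out of 503:
  polled: 503 × 3/4 = 377.25
  horned: 503 × 1/4 = 125.75
χ² = Σ (O − E)² / E
  polled: (375 − 377.25)² / 377.25 = 0.0134
  horned: (128 − 125.75)² / 125.75 = 0.0403
χ² = 0.0134 + 0.0403 = 0.0537 ≈ 0.054

0.054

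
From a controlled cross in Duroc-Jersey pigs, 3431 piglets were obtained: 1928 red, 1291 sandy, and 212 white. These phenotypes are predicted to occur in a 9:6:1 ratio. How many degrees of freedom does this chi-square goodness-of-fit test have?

2

A goodness-of-fit test with 3 phenotype classes has df = 3 − 1 = 2.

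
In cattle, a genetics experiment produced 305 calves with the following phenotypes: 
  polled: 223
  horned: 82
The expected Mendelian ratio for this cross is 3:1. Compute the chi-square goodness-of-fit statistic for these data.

The 3:1 ratio has 4 parts, so with N = 305 the expected counts are:
  polled: 305 × 3/4 = 228.75
  horned: 305 × 1/4 = 76.25
χ² = Σ (O − E)² / E
  polled: (223 − 228.75)² / 228.75 = 0.1445
  horned: (82 − 76.25)² / 76.25 = 0.4336
χ² = 0.1445 + 0.4336 = 0.5781 ≈ 0.578

0.578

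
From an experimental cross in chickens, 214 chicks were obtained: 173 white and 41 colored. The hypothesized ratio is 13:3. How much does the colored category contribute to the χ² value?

0.019

Expected counts for N = 214 under a 13:3 ratio (total parts = 16):
  white: 214 × 13/16 = 173.875
  colored: 214 × 3/16 = 40.125
Contribution of colored: (41 − 40.125)² / 40.125 = 0.0191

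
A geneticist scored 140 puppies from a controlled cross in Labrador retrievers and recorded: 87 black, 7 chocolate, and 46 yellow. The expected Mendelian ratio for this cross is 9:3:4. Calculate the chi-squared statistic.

Expected counts for N = 140 under a 9:3:4 ratio (total parts = 16):
  black: 140 × 9/16 = 78.75
  chocolate: 140 × 3/16 = 26.25
  yellow: 140 × 4/16 = 35
χ² = Σ (O − E)² / E
  black: (87 − 78.75)² / 78.75 = 0.8643
  chocolate: (7 − 26.25)² / 26.25 = 14.1167
  yellow: (46 − 35)² / 35 = 3.4571
χ² = 0.8643 + 14.1167 + 3.4571 = 18.4381 ≈ 18.438

18.438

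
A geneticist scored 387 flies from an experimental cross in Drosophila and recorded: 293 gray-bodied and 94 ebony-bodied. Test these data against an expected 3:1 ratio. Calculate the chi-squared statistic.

Total ratio parts = 4. Expected numbers out of 387:
  gray-bodied: 387 × 3/4 = 290.25
  ebony-bodied: 387 × 1/4 = 96.75
χ² = Σ (O − E)² / E
  gray-bodied: (293 − 290.25)² / 290.25 = 0.0261
  ebony-bodied: (94 − 96.75)² / 96.75 = 0.0782
χ² = 0.0261 + 0.0782 = 0.1043 ≈ 0.104

0.104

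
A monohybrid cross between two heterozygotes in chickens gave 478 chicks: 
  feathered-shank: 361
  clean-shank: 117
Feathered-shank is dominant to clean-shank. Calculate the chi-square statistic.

0.070

For a monohybrid cross between heterozygotes with complete dominance, the expected phenotypic ratio is 3:1.
Expected counts for N = 478 under a 3:1 ratio (total parts = 4):
  feathered-shank: 478 × 3/4 = 358.5
  clean-shank: 478 × 1/4 = 119.5
χ² = Σ (O − E)² / E
  feathered-shank: (361 − 358.5)² / 358.5 = 0.0174
  clean-shank: (117 − 119.5)² / 119.5 = 0.0523
χ² = 0.0174 + 0.0523 = 0.0697 ≈ 0.070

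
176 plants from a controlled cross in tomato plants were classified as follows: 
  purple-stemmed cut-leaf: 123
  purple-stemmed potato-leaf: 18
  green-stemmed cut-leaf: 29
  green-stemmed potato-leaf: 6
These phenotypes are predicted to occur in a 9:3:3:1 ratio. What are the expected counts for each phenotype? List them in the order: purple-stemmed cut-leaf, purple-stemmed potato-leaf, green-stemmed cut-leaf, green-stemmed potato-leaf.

Under the 9:3:3:1 hypothesis (Σ ratio = 16, N = 176):
  purple-stemmed cut-leaf: 176 × 9/16 = 99
  purple-stemmed potato-leaf: 176 × 3/16 = 33
  green-stemmed cut-leaf: 176 × 3/16 = 33
  green-stemmed potato-leaf: 176 × 1/16 = 11

99, 33, 33, 11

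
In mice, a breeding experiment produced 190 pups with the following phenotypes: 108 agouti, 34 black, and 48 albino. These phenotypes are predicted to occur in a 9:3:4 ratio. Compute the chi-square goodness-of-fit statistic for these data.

0.091

Expected counts for N = 190 under a 9:3:4 ratio (total parts = 16):
  agouti: 190 × 9/16 = 106.875
  black: 190 × 3/16 = 35.625
  albino: 190 × 4/16 = 47.5
χ² = Σ (O − E)² / E
  agouti: (108 − 106.875)² / 106.875 = 0.0118
  black: (34 − 35.625)² / 35.625 = 0.0741
  albino: (48 − 47.5)² / 47.5 = 0.0053
χ² = 0.0118 + 0.0741 + 0.0053 = 0.0912 ≈ 0.091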